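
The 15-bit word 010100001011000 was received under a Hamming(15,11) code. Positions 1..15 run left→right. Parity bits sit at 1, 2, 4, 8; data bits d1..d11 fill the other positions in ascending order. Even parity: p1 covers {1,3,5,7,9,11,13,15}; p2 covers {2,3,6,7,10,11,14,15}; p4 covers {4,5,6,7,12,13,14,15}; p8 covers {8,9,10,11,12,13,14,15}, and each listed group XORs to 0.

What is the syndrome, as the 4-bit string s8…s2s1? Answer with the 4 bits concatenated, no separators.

1000

s1 (pos 1,3,5,7,9,11,13,15): 0⊕0⊕0⊕0⊕1⊕1⊕0⊕0 = 0
s2 (pos 2,3,6,7,10,11,14,15): 1⊕0⊕0⊕0⊕0⊕1⊕0⊕0 = 0
s4 (pos 4,5,6,7,12,13,14,15): 1⊕0⊕0⊕0⊕1⊕0⊕0⊕0 = 0
s8 (pos 8,9,10,11,12,13,14,15): 0⊕1⊕0⊕1⊕1⊕0⊕0⊕0 = 1
Syndrome s8…s1 = 1000 → error at position 8.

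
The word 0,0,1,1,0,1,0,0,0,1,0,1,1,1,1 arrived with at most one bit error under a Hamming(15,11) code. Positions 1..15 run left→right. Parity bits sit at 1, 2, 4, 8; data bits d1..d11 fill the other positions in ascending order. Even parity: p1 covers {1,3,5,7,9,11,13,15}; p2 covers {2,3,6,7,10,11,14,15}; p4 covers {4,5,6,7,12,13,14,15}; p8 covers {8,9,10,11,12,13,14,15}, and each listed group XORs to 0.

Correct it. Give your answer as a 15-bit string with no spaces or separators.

001101000111111

s1 (pos 1,3,5,7,9,11,13,15): 0⊕1⊕0⊕0⊕0⊕0⊕1⊕1 = 1
s2 (pos 2,3,6,7,10,11,14,15): 0⊕1⊕1⊕0⊕1⊕0⊕1⊕1 = 1
s4 (pos 4,5,6,7,12,13,14,15): 1⊕0⊕1⊕0⊕1⊕1⊕1⊕1 = 0
s8 (pos 8,9,10,11,12,13,14,15): 0⊕0⊕1⊕0⊕1⊕1⊕1⊕1 = 1
Syndrome s8…s1 = 1011 → error at position 11.
Flip position 11: 001101000101111 → 001101000111111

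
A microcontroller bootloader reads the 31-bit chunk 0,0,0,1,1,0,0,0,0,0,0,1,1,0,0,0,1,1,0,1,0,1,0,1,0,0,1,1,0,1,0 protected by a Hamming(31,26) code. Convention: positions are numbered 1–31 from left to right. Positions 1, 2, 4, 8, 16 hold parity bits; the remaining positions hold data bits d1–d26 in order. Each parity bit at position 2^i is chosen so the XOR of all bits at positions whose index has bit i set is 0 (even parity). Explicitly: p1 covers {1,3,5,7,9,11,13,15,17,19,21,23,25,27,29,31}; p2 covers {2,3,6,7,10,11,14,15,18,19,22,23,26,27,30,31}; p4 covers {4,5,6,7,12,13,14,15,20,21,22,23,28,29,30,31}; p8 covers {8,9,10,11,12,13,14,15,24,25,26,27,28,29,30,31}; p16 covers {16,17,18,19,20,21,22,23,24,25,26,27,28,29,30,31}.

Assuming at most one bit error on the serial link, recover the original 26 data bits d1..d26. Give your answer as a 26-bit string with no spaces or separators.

01000001100110101010011010

s1 (pos 1,3,5,7,9,11,13,15,17,19,21,23,25,27,29,31): 0⊕0⊕1⊕0⊕0⊕0⊕1⊕0⊕1⊕0⊕0⊕0⊕0⊕1⊕0⊕0 = 0
s2 (pos 2,3,6,7,10,11,14,15,18,19,22,23,26,27,30,31): 0⊕0⊕0⊕0⊕0⊕0⊕0⊕0⊕1⊕0⊕1⊕0⊕0⊕1⊕1⊕0 = 0
s4 (pos 4,5,6,7,12,13,14,15,20,21,22,23,28,29,30,31): 1⊕1⊕0⊕0⊕1⊕1⊕0⊕0⊕1⊕0⊕1⊕0⊕1⊕0⊕1⊕0 = 0
s8 (pos 8,9,10,11,12,13,14,15,24,25,26,27,28,29,30,31): 0⊕0⊕0⊕0⊕1⊕1⊕0⊕0⊕1⊕0⊕0⊕1⊕1⊕0⊕1⊕0 = 0
s16 (pos 16,17,18,19,20,21,22,23,24,25,26,27,28,29,30,31): 0⊕1⊕1⊕0⊕1⊕0⊕1⊕0⊕1⊕0⊕0⊕1⊕1⊕0⊕1⊕0 = 0
Syndrome s16…s1 = 00000 → no error.
Read data bits from positions 3,5,6,7,9,10,11,12,13,14,15,17,18,19,20,21,22,23,24,25,26,27,28,29,30,31: 01000001100110101010011010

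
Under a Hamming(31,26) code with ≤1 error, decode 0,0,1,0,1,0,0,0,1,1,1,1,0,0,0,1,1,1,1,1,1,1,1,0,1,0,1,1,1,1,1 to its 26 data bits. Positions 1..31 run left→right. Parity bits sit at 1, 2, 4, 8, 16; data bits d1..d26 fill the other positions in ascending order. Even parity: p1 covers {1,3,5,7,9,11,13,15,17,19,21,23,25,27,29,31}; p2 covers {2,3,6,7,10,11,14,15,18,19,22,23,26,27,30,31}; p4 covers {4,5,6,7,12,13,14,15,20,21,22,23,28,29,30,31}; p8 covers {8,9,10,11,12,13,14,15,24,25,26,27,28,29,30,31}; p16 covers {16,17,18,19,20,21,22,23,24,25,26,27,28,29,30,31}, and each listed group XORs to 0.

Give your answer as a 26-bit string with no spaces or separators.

11001111000111111101011111

s1 (pos 1,3,5,7,9,11,13,15,17,19,21,23,25,27,29,31): 0⊕1⊕1⊕0⊕1⊕1⊕0⊕0⊕1⊕1⊕1⊕1⊕1⊕1⊕1⊕1 = 0
s2 (pos 2,3,6,7,10,11,14,15,18,19,22,23,26,27,30,31): 0⊕1⊕0⊕0⊕1⊕1⊕0⊕0⊕1⊕1⊕1⊕1⊕0⊕1⊕1⊕1 = 0
s4 (pos 4,5,6,7,12,13,14,15,20,21,22,23,28,29,30,31): 0⊕1⊕0⊕0⊕1⊕0⊕0⊕0⊕1⊕1⊕1⊕1⊕1⊕1⊕1⊕1 = 0
s8 (pos 8,9,10,11,12,13,14,15,24,25,26,27,28,29,30,31): 0⊕1⊕1⊕1⊕1⊕0⊕0⊕0⊕0⊕1⊕0⊕1⊕1⊕1⊕1⊕1 = 0
s16 (pos 16,17,18,19,20,21,22,23,24,25,26,27,28,29,30,31): 1⊕1⊕1⊕1⊕1⊕1⊕1⊕1⊕0⊕1⊕0⊕1⊕1⊕1⊕1⊕1 = 0
Syndrome s16…s1 = 00000 → no error.
Read data bits from positions 3,5,6,7,9,10,11,12,13,14,15,17,18,19,20,21,22,23,24,25,26,27,28,29,30,31: 11001111000111111101011111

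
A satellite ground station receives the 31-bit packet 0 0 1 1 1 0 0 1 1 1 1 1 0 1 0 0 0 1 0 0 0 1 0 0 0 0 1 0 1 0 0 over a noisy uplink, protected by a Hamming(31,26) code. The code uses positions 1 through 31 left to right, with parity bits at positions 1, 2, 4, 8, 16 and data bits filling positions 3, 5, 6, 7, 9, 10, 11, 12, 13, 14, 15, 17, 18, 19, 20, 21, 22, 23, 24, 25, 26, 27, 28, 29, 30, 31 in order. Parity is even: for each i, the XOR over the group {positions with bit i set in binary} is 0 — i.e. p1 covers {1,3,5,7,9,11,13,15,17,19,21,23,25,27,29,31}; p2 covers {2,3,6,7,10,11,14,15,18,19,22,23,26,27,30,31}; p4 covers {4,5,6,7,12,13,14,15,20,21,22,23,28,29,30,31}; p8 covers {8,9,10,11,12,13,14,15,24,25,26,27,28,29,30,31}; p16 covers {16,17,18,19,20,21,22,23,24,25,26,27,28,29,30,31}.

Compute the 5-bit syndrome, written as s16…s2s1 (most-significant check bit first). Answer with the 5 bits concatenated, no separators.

s1 (pos 1,3,5,7,9,11,13,15,17,19,21,23,25,27,29,31): 0⊕1⊕1⊕0⊕1⊕1⊕0⊕0⊕0⊕0⊕0⊕0⊕0⊕1⊕1⊕0 = 0
s2 (pos 2,3,6,7,10,11,14,15,18,19,22,23,26,27,30,31): 0⊕1⊕0⊕0⊕1⊕1⊕1⊕0⊕1⊕0⊕1⊕0⊕0⊕1⊕0⊕0 = 1
s4 (pos 4,5,6,7,12,13,14,15,20,21,22,23,28,29,30,31): 1⊕1⊕0⊕0⊕1⊕0⊕1⊕0⊕0⊕0⊕1⊕0⊕0⊕1⊕0⊕0 = 0
s8 (pos 8,9,10,11,12,13,14,15,24,25,26,27,28,29,30,31): 1⊕1⊕1⊕1⊕1⊕0⊕1⊕0⊕0⊕0⊕0⊕1⊕0⊕1⊕0⊕0 = 0
s16 (pos 16,17,18,19,20,21,22,23,24,25,26,27,28,29,30,31): 0⊕0⊕1⊕0⊕0⊕0⊕1⊕0⊕0⊕0⊕0⊕1⊕0⊕1⊕0⊕0 = 0
Syndrome s16…s1 = 00010 → error at position 2.

00010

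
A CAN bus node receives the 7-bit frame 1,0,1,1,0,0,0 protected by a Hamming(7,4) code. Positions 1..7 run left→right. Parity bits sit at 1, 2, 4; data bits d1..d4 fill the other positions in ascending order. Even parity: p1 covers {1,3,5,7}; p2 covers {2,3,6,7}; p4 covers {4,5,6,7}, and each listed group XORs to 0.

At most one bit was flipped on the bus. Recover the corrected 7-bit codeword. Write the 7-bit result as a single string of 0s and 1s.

s1 (pos 1,3,5,7): 1⊕1⊕0⊕0 = 0
s2 (pos 2,3,6,7): 0⊕1⊕0⊕0 = 1
s4 (pos 4,5,6,7): 1⊕0⊕0⊕0 = 1
Syndrome s4…s1 = 110 → error at position 6.
Flip position 6: 1011000 → 1011010

1011010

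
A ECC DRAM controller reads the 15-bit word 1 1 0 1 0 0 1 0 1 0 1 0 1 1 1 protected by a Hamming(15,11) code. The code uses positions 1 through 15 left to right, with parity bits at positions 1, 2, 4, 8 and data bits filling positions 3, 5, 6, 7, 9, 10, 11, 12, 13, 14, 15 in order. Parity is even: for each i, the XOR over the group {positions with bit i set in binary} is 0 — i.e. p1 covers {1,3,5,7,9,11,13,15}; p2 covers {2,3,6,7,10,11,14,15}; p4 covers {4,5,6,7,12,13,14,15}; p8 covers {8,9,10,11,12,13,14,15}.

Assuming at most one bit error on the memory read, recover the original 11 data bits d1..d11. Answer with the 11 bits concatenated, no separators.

00011010101

s1 (pos 1,3,5,7,9,11,13,15): 1⊕0⊕0⊕1⊕1⊕1⊕1⊕1 = 0
s2 (pos 2,3,6,7,10,11,14,15): 1⊕0⊕0⊕1⊕0⊕1⊕1⊕1 = 1
s4 (pos 4,5,6,7,12,13,14,15): 1⊕0⊕0⊕1⊕0⊕1⊕1⊕1 = 1
s8 (pos 8,9,10,11,12,13,14,15): 0⊕1⊕0⊕1⊕0⊕1⊕1⊕1 = 1
Syndrome s8…s1 = 1110 → error at position 14.
Flip position 14: 110100101010111 → 110100101010101
Read data bits from positions 3,5,6,7,9,10,11,12,13,14,15: 00011010101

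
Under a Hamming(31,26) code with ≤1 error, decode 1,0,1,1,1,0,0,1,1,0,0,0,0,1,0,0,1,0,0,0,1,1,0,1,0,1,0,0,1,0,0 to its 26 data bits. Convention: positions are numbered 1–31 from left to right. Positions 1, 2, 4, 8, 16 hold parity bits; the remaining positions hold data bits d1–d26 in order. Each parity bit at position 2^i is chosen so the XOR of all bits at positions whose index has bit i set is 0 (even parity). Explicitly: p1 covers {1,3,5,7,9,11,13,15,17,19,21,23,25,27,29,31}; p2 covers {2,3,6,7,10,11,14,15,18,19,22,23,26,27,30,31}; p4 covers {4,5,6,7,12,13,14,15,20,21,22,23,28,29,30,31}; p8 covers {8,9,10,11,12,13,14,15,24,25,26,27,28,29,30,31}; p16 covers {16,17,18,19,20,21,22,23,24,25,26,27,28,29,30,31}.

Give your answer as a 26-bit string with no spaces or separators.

11001000010100011010100100

s1 (pos 1,3,5,7,9,11,13,15,17,19,21,23,25,27,29,31): 1⊕1⊕1⊕0⊕1⊕0⊕0⊕0⊕1⊕0⊕1⊕0⊕0⊕0⊕1⊕0 = 1
s2 (pos 2,3,6,7,10,11,14,15,18,19,22,23,26,27,30,31): 0⊕1⊕0⊕0⊕0⊕0⊕1⊕0⊕0⊕0⊕1⊕0⊕1⊕0⊕0⊕0 = 0
s4 (pos 4,5,6,7,12,13,14,15,20,21,22,23,28,29,30,31): 1⊕1⊕0⊕0⊕0⊕0⊕1⊕0⊕0⊕1⊕1⊕0⊕0⊕1⊕0⊕0 = 0
s8 (pos 8,9,10,11,12,13,14,15,24,25,26,27,28,29,30,31): 1⊕1⊕0⊕0⊕0⊕0⊕1⊕0⊕1⊕0⊕1⊕0⊕0⊕1⊕0⊕0 = 0
s16 (pos 16,17,18,19,20,21,22,23,24,25,26,27,28,29,30,31): 0⊕1⊕0⊕0⊕0⊕1⊕1⊕0⊕1⊕0⊕1⊕0⊕0⊕1⊕0⊕0 = 0
Syndrome s16…s1 = 00001 → error at position 1.
Flip position 1: 1011100110000100100011010100100 → 0011100110000100100011010100100
Read data bits from positions 3,5,6,7,9,10,11,12,13,14,15,17,18,19,20,21,22,23,24,25,26,27,28,29,30,31: 11001000010100011010100100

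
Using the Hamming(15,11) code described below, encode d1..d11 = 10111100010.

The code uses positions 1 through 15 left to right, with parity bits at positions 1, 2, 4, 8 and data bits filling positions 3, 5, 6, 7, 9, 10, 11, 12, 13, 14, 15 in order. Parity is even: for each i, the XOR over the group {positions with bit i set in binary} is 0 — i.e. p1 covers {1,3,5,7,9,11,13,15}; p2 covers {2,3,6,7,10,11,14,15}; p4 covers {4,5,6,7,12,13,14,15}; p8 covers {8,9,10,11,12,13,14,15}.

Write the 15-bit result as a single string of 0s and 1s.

Place data at non-parity positions: p1 p2 1 p4 0 1 1 p8 1 1 0 0 0 1 0
p1 (pos 1,3,5,7,9,11,13,15): XOR of data positions = 1⊕0⊕1⊕1⊕0⊕0⊕0 = 1
p2 (pos 2,3,6,7,10,11,14,15): XOR of data positions = 1⊕1⊕1⊕1⊕0⊕1⊕0 = 1
p4 (pos 4,5,6,7,12,13,14,15): XOR of data positions = 0⊕1⊕1⊕0⊕0⊕1⊕0 = 1
p8 (pos 8,9,10,11,12,13,14,15): XOR of data positions = 1⊕1⊕0⊕0⊕0⊕1⊕0 = 1
Codeword: 111101111100010

111101111100010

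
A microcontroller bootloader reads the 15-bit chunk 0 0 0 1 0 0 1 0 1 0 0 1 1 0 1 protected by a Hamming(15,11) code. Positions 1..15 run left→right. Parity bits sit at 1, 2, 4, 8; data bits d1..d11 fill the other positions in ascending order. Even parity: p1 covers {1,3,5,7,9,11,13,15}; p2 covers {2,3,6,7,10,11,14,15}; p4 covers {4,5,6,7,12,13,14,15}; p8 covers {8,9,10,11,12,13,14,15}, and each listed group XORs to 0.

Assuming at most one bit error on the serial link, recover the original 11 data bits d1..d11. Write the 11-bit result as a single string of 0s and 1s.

s1 (pos 1,3,5,7,9,11,13,15): 0⊕0⊕0⊕1⊕1⊕0⊕1⊕1 = 0
s2 (pos 2,3,6,7,10,11,14,15): 0⊕0⊕0⊕1⊕0⊕0⊕0⊕1 = 0
s4 (pos 4,5,6,7,12,13,14,15): 1⊕0⊕0⊕1⊕1⊕1⊕0⊕1 = 1
s8 (pos 8,9,10,11,12,13,14,15): 0⊕1⊕0⊕0⊕1⊕1⊕0⊕1 = 0
Syndrome s8…s1 = 0100 → error at position 4.
Flip position 4: 000100101001101 → 000000101001101
Read data bits from positions 3,5,6,7,9,10,11,12,13,14,15: 00011001101

00011001101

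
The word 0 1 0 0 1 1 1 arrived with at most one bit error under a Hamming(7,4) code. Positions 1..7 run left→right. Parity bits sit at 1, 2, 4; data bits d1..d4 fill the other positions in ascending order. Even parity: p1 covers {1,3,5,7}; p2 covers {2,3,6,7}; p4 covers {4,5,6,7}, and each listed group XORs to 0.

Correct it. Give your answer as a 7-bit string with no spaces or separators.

0100101

s1 (pos 1,3,5,7): 0⊕0⊕1⊕1 = 0
s2 (pos 2,3,6,7): 1⊕0⊕1⊕1 = 1
s4 (pos 4,5,6,7): 0⊕1⊕1⊕1 = 1
Syndrome s4…s1 = 110 → error at position 6.
Flip position 6: 0100111 → 0100101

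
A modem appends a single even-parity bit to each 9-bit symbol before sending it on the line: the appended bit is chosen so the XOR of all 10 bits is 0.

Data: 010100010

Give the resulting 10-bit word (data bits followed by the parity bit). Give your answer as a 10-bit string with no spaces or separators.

0101000101

XOR of the 9 data bits: 0⊕1⊕0⊕1⊕0⊕0⊕0⊕1⊕0 = 1
Parity bit = 1 (so all 10 bits XOR to 0).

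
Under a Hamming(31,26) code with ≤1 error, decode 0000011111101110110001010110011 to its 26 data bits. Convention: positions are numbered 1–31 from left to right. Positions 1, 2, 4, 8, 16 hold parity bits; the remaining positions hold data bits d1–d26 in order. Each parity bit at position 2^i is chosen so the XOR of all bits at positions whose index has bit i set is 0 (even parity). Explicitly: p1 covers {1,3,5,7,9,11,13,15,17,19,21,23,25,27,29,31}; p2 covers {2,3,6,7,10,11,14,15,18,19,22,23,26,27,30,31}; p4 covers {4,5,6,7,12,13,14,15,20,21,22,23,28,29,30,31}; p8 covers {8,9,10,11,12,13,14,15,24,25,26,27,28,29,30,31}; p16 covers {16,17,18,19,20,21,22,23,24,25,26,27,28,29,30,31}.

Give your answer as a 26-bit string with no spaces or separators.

00111110111110001010110011

s1 (pos 1,3,5,7,9,11,13,15,17,19,21,23,25,27,29,31): 0⊕0⊕0⊕1⊕1⊕1⊕1⊕1⊕1⊕0⊕0⊕0⊕0⊕1⊕0⊕1 = 0
s2 (pos 2,3,6,7,10,11,14,15,18,19,22,23,26,27,30,31): 0⊕0⊕1⊕1⊕1⊕1⊕1⊕1⊕1⊕0⊕1⊕0⊕1⊕1⊕1⊕1 = 0
s4 (pos 4,5,6,7,12,13,14,15,20,21,22,23,28,29,30,31): 0⊕0⊕1⊕1⊕0⊕1⊕1⊕1⊕0⊕0⊕1⊕0⊕0⊕0⊕1⊕1 = 0
s8 (pos 8,9,10,11,12,13,14,15,24,25,26,27,28,29,30,31): 1⊕1⊕1⊕1⊕0⊕1⊕1⊕1⊕1⊕0⊕1⊕1⊕0⊕0⊕1⊕1 = 0
s16 (pos 16,17,18,19,20,21,22,23,24,25,26,27,28,29,30,31): 0⊕1⊕1⊕0⊕0⊕0⊕1⊕0⊕1⊕0⊕1⊕1⊕0⊕0⊕1⊕1 = 0
Syndrome s16…s1 = 00000 → no error.
Read data bits from positions 3,5,6,7,9,10,11,12,13,14,15,17,18,19,20,21,22,23,24,25,26,27,28,29,30,31: 00111110111110001010110011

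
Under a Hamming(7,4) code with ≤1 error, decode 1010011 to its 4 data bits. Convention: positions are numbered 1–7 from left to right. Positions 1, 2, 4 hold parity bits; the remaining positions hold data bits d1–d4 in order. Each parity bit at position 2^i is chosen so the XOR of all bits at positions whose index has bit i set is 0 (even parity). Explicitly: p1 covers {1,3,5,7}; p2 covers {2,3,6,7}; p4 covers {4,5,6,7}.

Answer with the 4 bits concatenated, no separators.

s1 (pos 1,3,5,7): 1⊕1⊕0⊕1 = 1
s2 (pos 2,3,6,7): 0⊕1⊕1⊕1 = 1
s4 (pos 4,5,6,7): 0⊕0⊕1⊕1 = 0
Syndrome s4…s1 = 011 → error at position 3.
Flip position 3: 1010011 → 1000011
Read data bits from positions 3,5,6,7: 0011

0011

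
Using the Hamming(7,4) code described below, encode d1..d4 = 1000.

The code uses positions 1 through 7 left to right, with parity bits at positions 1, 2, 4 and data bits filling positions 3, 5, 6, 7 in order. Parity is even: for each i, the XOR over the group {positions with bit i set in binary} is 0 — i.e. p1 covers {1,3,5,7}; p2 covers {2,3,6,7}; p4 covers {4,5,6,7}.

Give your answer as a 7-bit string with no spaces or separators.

Place data at non-parity positions: p1 p2 1 p4 0 0 0
p1 (pos 1,3,5,7): XOR of data positions = 1⊕0⊕0 = 1
p2 (pos 2,3,6,7): XOR of data positions = 1⊕0⊕0 = 1
p4 (pos 4,5,6,7): XOR of data positions = 0⊕0⊕0 = 0
Codeword: 1110000

1110000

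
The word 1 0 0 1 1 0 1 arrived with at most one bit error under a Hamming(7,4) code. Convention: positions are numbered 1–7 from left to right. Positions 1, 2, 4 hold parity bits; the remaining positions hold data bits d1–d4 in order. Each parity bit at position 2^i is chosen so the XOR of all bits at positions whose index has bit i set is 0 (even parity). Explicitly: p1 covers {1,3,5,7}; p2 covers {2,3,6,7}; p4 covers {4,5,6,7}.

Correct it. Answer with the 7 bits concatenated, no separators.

s1 (pos 1,3,5,7): 1⊕0⊕1⊕1 = 1
s2 (pos 2,3,6,7): 0⊕0⊕0⊕1 = 1
s4 (pos 4,5,6,7): 1⊕1⊕0⊕1 = 1
Syndrome s4…s1 = 111 → error at position 7.
Flip position 7: 1001101 → 1001100

1001100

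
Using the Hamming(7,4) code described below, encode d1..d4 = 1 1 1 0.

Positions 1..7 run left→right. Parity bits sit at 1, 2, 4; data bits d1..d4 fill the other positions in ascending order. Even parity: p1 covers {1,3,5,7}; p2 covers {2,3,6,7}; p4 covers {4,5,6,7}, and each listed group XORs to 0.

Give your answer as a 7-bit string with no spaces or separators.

0010110

Place data at non-parity positions: p1 p2 1 p4 1 1 0
p1 (pos 1,3,5,7): XOR of data positions = 1⊕1⊕0 = 0
p2 (pos 2,3,6,7): XOR of data positions = 1⊕1⊕0 = 0
p4 (pos 4,5,6,7): XOR of data positions = 1⊕1⊕0 = 0
Codeword: 0010110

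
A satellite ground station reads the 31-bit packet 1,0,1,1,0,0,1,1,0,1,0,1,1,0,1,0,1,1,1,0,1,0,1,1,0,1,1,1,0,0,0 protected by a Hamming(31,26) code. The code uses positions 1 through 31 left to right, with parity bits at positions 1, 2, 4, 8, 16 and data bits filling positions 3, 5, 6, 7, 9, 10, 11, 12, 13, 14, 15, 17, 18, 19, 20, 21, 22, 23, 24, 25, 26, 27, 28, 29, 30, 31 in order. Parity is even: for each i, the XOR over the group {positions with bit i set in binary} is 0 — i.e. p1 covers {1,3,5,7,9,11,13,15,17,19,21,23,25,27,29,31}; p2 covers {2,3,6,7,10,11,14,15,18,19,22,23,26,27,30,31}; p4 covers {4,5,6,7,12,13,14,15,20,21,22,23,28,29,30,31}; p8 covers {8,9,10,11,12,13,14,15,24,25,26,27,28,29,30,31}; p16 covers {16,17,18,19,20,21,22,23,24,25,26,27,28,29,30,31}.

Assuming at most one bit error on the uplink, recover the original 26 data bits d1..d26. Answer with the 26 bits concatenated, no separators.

s1 (pos 1,3,5,7,9,11,13,15,17,19,21,23,25,27,29,31): 1⊕1⊕0⊕1⊕0⊕0⊕1⊕1⊕1⊕1⊕1⊕1⊕0⊕1⊕0⊕0 = 0
s2 (pos 2,3,6,7,10,11,14,15,18,19,22,23,26,27,30,31): 0⊕1⊕0⊕1⊕1⊕0⊕0⊕1⊕1⊕1⊕0⊕1⊕1⊕1⊕0⊕0 = 1
s4 (pos 4,5,6,7,12,13,14,15,20,21,22,23,28,29,30,31): 1⊕0⊕0⊕1⊕1⊕1⊕0⊕1⊕0⊕1⊕0⊕1⊕1⊕0⊕0⊕0 = 0
s8 (pos 8,9,10,11,12,13,14,15,24,25,26,27,28,29,30,31): 1⊕0⊕1⊕0⊕1⊕1⊕0⊕1⊕1⊕0⊕1⊕1⊕1⊕0⊕0⊕0 = 1
s16 (pos 16,17,18,19,20,21,22,23,24,25,26,27,28,29,30,31): 0⊕1⊕1⊕1⊕0⊕1⊕0⊕1⊕1⊕0⊕1⊕1⊕1⊕0⊕0⊕0 = 1
Syndrome s16…s1 = 11010 → error at position 26.
Flip position 26: 1011001101011010111010110111000 → 1011001101011010111010110011000
Read data bits from positions 3,5,6,7,9,10,11,12,13,14,15,17,18,19,20,21,22,23,24,25,26,27,28,29,30,31: 10010101101111010110011000

10010101101111010110011000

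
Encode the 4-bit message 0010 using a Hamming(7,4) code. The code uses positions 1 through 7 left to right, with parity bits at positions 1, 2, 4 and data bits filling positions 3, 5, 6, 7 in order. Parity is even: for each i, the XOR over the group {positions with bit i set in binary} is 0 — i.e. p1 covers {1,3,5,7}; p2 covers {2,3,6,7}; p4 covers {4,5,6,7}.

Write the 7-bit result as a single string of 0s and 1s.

0101010

Place data at non-parity positions: p1 p2 0 p4 0 1 0
p1 (pos 1,3,5,7): XOR of data positions = 0⊕0⊕0 = 0
p2 (pos 2,3,6,7): XOR of data positions = 0⊕1⊕0 = 1
p4 (pos 4,5,6,7): XOR of data positions = 0⊕1⊕0 = 1
Codeword: 0101010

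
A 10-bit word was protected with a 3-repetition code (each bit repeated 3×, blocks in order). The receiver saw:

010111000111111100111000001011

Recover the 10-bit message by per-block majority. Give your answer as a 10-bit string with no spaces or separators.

Block 1 (010): 1 one → 0
Block 2 (111): 3 ones → 1
Block 3 (000): 0 ones → 0
Block 4 (111): 3 ones → 1
Block 5 (111): 3 ones → 1
Block 6 (100): 1 one → 0
Block 7 (111): 3 ones → 1
Block 8 (000): 0 ones → 0
Block 9 (001): 1 one → 0
Block 10 (011): 2 ones → 1

0101101001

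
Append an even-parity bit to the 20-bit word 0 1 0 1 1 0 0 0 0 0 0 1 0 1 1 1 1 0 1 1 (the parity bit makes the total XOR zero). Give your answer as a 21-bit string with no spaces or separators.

XOR of the 20 data bits: 0⊕1⊕0⊕1⊕1⊕0⊕0⊕0⊕0⊕0⊕0⊕1⊕0⊕1⊕1⊕1⊕1⊕0⊕1⊕1 = 0
Parity bit = 0 (so all 21 bits XOR to 0).

010110000001011110110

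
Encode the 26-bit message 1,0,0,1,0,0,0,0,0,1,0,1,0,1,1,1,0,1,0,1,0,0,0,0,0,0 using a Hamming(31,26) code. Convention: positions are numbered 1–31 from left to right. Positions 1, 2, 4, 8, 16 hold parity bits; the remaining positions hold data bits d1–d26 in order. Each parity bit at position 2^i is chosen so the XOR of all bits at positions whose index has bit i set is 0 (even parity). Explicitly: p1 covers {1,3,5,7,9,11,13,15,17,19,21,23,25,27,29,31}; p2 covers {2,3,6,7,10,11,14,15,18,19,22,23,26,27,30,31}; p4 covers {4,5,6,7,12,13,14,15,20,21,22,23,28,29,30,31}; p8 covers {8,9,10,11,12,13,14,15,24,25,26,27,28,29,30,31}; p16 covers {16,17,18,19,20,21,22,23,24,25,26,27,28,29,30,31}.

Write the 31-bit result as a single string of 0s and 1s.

Place data at non-parity positions: p1 p2 1 p4 0 0 1 p8 0 0 0 0 0 1 0 p16 1 0 1 1 1 0 1 0 1 0 0 0 0 0 0
p1 (pos 1,3,5,7,9,11,13,15,17,19,21,23,25,27,29,31): XOR of data positions = 1⊕0⊕1⊕0⊕0⊕0⊕0⊕1⊕1⊕1⊕1⊕1⊕0⊕0⊕0 = 1
p2 (pos 2,3,6,7,10,11,14,15,18,19,22,23,26,27,30,31): XOR of data positions = 1⊕0⊕1⊕0⊕0⊕1⊕0⊕0⊕1⊕0⊕1⊕0⊕0⊕0⊕0 = 1
p4 (pos 4,5,6,7,12,13,14,15,20,21,22,23,28,29,30,31): XOR of data positions = 0⊕0⊕1⊕0⊕0⊕1⊕0⊕1⊕1⊕0⊕1⊕0⊕0⊕0⊕0 = 1
p8 (pos 8,9,10,11,12,13,14,15,24,25,26,27,28,29,30,31): XOR of data positions = 0⊕0⊕0⊕0⊕0⊕1⊕0⊕0⊕1⊕0⊕0⊕0⊕0⊕0⊕0 = 0
p16 (pos 16,17,18,19,20,21,22,23,24,25,26,27,28,29,30,31): XOR of data positions = 1⊕0⊕1⊕1⊕1⊕0⊕1⊕0⊕1⊕0⊕0⊕0⊕0⊕0⊕0 = 0
Codeword: 1111001000000100101110101000000

1111001000000100101110101000000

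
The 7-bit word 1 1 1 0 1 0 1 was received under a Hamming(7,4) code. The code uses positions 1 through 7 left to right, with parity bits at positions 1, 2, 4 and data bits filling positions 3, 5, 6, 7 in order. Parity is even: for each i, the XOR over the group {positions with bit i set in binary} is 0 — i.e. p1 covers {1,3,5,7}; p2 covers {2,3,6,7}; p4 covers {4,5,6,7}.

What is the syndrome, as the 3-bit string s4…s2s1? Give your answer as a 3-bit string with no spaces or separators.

010

s1 (pos 1,3,5,7): 1⊕1⊕1⊕1 = 0
s2 (pos 2,3,6,7): 1⊕1⊕0⊕1 = 1
s4 (pos 4,5,6,7): 0⊕1⊕0⊕1 = 0
Syndrome s4…s1 = 010 → error at position 2.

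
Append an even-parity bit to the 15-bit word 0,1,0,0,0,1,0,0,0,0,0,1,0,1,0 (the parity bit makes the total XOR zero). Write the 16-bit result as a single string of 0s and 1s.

XOR of the 15 data bits: 0⊕1⊕0⊕0⊕0⊕1⊕0⊕0⊕0⊕0⊕0⊕1⊕0⊕1⊕0 = 0
Parity bit = 0 (so all 16 bits XOR to 0).

0100010000010100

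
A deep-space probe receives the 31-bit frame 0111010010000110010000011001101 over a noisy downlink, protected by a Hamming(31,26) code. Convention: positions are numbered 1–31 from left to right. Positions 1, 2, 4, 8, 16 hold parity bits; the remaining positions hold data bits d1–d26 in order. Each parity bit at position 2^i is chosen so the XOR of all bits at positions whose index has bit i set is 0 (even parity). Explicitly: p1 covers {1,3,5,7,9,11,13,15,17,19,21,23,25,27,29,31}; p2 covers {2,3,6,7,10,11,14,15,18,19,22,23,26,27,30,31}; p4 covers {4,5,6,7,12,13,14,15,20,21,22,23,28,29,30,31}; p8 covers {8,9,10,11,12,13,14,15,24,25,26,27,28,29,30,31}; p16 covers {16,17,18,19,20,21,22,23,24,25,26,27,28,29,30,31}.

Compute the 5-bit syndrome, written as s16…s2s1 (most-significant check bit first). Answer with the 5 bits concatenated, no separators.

00110

s1 (pos 1,3,5,7,9,11,13,15,17,19,21,23,25,27,29,31): 0⊕1⊕0⊕0⊕1⊕0⊕0⊕1⊕0⊕0⊕0⊕0⊕1⊕0⊕1⊕1 = 0
s2 (pos 2,3,6,7,10,11,14,15,18,19,22,23,26,27,30,31): 1⊕1⊕1⊕0⊕0⊕0⊕1⊕1⊕1⊕0⊕0⊕0⊕0⊕0⊕0⊕1 = 1
s4 (pos 4,5,6,7,12,13,14,15,20,21,22,23,28,29,30,31): 1⊕0⊕1⊕0⊕0⊕0⊕1⊕1⊕0⊕0⊕0⊕0⊕1⊕1⊕0⊕1 = 1
s8 (pos 8,9,10,11,12,13,14,15,24,25,26,27,28,29,30,31): 0⊕1⊕0⊕0⊕0⊕0⊕1⊕1⊕1⊕1⊕0⊕0⊕1⊕1⊕0⊕1 = 0
s16 (pos 16,17,18,19,20,21,22,23,24,25,26,27,28,29,30,31): 0⊕0⊕1⊕0⊕0⊕0⊕0⊕0⊕1⊕1⊕0⊕0⊕1⊕1⊕0⊕1 = 0
Syndrome s16…s1 = 00110 → error at position 6.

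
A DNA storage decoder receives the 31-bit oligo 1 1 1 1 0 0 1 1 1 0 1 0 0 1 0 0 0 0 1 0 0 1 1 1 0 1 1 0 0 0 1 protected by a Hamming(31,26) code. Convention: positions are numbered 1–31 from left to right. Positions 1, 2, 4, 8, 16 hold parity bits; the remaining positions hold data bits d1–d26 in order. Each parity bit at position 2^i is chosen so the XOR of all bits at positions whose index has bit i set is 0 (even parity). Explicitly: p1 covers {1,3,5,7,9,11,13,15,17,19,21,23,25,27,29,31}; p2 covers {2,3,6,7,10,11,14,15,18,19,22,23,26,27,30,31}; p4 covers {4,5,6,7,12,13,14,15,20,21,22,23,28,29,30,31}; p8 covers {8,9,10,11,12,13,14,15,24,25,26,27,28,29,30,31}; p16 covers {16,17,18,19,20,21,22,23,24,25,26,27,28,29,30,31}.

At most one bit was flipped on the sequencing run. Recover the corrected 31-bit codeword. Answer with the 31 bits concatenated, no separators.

s1 (pos 1,3,5,7,9,11,13,15,17,19,21,23,25,27,29,31): 1⊕1⊕0⊕1⊕1⊕1⊕0⊕0⊕0⊕1⊕0⊕1⊕0⊕1⊕0⊕1 = 1
s2 (pos 2,3,6,7,10,11,14,15,18,19,22,23,26,27,30,31): 1⊕1⊕0⊕1⊕0⊕1⊕1⊕0⊕0⊕1⊕1⊕1⊕1⊕1⊕0⊕1 = 1
s4 (pos 4,5,6,7,12,13,14,15,20,21,22,23,28,29,30,31): 1⊕0⊕0⊕1⊕0⊕0⊕1⊕0⊕0⊕0⊕1⊕1⊕0⊕0⊕0⊕1 = 0
s8 (pos 8,9,10,11,12,13,14,15,24,25,26,27,28,29,30,31): 1⊕1⊕0⊕1⊕0⊕0⊕1⊕0⊕1⊕0⊕1⊕1⊕0⊕0⊕0⊕1 = 0
s16 (pos 16,17,18,19,20,21,22,23,24,25,26,27,28,29,30,31): 0⊕0⊕0⊕1⊕0⊕0⊕1⊕1⊕1⊕0⊕1⊕1⊕0⊕0⊕0⊕1 = 1
Syndrome s16…s1 = 10011 → error at position 19.
Flip position 19: 1111001110100100001001110110001 → 1111001110100100000001110110001

1111001110100100000001110110001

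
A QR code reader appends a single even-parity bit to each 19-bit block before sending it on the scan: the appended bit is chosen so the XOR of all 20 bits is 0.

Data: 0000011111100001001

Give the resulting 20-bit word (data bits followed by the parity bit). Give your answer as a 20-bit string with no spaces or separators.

XOR of the 19 data bits: 0⊕0⊕0⊕0⊕0⊕1⊕1⊕1⊕1⊕1⊕1⊕0⊕0⊕0⊕0⊕1⊕0⊕0⊕1 = 0
Parity bit = 0 (so all 20 bits XOR to 0).

00000111111000010010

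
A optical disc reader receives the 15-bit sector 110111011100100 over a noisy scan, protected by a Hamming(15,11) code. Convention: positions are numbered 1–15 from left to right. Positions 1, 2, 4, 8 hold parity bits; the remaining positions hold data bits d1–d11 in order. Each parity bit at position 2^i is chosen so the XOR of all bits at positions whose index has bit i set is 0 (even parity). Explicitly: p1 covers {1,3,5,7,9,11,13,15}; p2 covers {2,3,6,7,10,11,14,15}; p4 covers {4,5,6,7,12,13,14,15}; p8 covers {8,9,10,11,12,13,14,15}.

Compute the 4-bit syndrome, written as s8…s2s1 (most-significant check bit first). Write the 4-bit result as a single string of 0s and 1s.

s1 (pos 1,3,5,7,9,11,13,15): 1⊕0⊕1⊕0⊕1⊕0⊕1⊕0 = 0
s2 (pos 2,3,6,7,10,11,14,15): 1⊕0⊕1⊕0⊕1⊕0⊕0⊕0 = 1
s4 (pos 4,5,6,7,12,13,14,15): 1⊕1⊕1⊕0⊕0⊕1⊕0⊕0 = 0
s8 (pos 8,9,10,11,12,13,14,15): 1⊕1⊕1⊕0⊕0⊕1⊕0⊕0 = 0
Syndrome s8…s1 = 0010 → error at position 2.

0010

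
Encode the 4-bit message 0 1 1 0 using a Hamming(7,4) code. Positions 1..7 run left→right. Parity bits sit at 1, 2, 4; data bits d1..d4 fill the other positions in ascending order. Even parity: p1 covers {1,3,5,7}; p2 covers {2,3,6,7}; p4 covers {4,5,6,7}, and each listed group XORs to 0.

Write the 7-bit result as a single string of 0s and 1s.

1100110

Place data at non-parity positions: p1 p2 0 p4 1 1 0
p1 (pos 1,3,5,7): XOR of data positions = 0⊕1⊕0 = 1
p2 (pos 2,3,6,7): XOR of data positions = 0⊕1⊕0 = 1
p4 (pos 4,5,6,7): XOR of data positions = 1⊕1⊕0 = 0
Codeword: 1100110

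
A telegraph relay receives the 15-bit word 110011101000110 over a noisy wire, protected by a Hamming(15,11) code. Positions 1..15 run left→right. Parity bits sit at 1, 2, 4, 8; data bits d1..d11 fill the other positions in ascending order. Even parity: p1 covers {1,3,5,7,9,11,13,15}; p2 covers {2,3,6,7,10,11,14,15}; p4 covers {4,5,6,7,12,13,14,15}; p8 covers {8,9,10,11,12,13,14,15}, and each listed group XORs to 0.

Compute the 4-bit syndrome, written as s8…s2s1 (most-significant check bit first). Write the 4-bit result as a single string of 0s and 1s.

s1 (pos 1,3,5,7,9,11,13,15): 1⊕0⊕1⊕1⊕1⊕0⊕1⊕0 = 1
s2 (pos 2,3,6,7,10,11,14,15): 1⊕0⊕1⊕1⊕0⊕0⊕1⊕0 = 0
s4 (pos 4,5,6,7,12,13,14,15): 0⊕1⊕1⊕1⊕0⊕1⊕1⊕0 = 1
s8 (pos 8,9,10,11,12,13,14,15): 0⊕1⊕0⊕0⊕0⊕1⊕1⊕0 = 1
Syndrome s8…s1 = 1101 → error at position 13.

1101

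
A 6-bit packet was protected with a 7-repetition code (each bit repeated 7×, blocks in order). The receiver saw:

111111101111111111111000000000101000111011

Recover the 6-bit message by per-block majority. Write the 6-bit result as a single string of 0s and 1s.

111001

Block 1 (1111111): 7 ones → 1
Block 2 (0111111): 6 ones → 1
Block 3 (1111111): 7 ones → 1
Block 4 (0000000): 0 ones → 0
Block 5 (0010100): 2 ones → 0
Block 6 (0111011): 5 ones → 1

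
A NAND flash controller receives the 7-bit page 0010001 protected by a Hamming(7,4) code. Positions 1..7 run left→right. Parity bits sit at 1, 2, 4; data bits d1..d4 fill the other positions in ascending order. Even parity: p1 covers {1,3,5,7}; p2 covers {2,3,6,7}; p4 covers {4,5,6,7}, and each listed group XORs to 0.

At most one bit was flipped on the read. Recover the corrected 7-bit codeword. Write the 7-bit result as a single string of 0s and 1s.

s1 (pos 1,3,5,7): 0⊕1⊕0⊕1 = 0
s2 (pos 2,3,6,7): 0⊕1⊕0⊕1 = 0
s4 (pos 4,5,6,7): 0⊕0⊕0⊕1 = 1
Syndrome s4…s1 = 100 → error at position 4.
Flip position 4: 0010001 → 0011001

0011001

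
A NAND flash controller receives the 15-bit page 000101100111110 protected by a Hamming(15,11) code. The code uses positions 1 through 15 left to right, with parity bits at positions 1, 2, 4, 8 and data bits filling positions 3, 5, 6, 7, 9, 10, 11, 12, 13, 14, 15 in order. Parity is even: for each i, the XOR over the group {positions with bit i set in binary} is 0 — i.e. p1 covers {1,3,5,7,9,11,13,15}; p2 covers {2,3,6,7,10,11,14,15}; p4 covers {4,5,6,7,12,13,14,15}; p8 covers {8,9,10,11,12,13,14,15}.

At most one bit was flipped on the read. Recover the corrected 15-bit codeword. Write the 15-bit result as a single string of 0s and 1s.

000101100101110

s1 (pos 1,3,5,7,9,11,13,15): 0⊕0⊕0⊕1⊕0⊕1⊕1⊕0 = 1
s2 (pos 2,3,6,7,10,11,14,15): 0⊕0⊕1⊕1⊕1⊕1⊕1⊕0 = 1
s4 (pos 4,5,6,7,12,13,14,15): 1⊕0⊕1⊕1⊕1⊕1⊕1⊕0 = 0
s8 (pos 8,9,10,11,12,13,14,15): 0⊕0⊕1⊕1⊕1⊕1⊕1⊕0 = 1
Syndrome s8…s1 = 1011 → error at position 11.
Flip position 11: 000101100111110 → 000101100101110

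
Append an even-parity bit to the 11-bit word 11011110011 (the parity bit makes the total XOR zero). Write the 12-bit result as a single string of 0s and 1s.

XOR of the 11 data bits: 1⊕1⊕0⊕1⊕1⊕1⊕1⊕0⊕0⊕1⊕1 = 0
Parity bit = 0 (so all 12 bits XOR to 0).

110111100110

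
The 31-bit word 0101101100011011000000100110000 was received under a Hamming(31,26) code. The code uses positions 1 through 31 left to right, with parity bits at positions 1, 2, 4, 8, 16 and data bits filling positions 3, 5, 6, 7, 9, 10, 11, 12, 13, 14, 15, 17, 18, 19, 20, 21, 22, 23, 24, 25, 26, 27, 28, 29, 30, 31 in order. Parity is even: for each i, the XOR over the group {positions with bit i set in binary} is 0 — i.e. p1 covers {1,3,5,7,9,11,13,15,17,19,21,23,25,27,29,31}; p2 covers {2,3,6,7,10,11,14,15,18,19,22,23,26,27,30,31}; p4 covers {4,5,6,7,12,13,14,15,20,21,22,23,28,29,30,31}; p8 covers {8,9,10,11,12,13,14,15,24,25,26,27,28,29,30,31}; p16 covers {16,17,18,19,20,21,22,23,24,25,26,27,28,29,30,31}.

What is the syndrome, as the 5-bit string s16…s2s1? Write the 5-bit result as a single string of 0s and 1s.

00100

s1 (pos 1,3,5,7,9,11,13,15,17,19,21,23,25,27,29,31): 0⊕0⊕1⊕1⊕0⊕0⊕1⊕1⊕0⊕0⊕0⊕1⊕0⊕1⊕0⊕0 = 0
s2 (pos 2,3,6,7,10,11,14,15,18,19,22,23,26,27,30,31): 1⊕0⊕0⊕1⊕0⊕0⊕0⊕1⊕0⊕0⊕0⊕1⊕1⊕1⊕0⊕0 = 0
s4 (pos 4,5,6,7,12,13,14,15,20,21,22,23,28,29,30,31): 1⊕1⊕0⊕1⊕1⊕1⊕0⊕1⊕0⊕0⊕0⊕1⊕0⊕0⊕0⊕0 = 1
s8 (pos 8,9,10,11,12,13,14,15,24,25,26,27,28,29,30,31): 1⊕0⊕0⊕0⊕1⊕1⊕0⊕1⊕0⊕0⊕1⊕1⊕0⊕0⊕0⊕0 = 0
s16 (pos 16,17,18,19,20,21,22,23,24,25,26,27,28,29,30,31): 1⊕0⊕0⊕0⊕0⊕0⊕0⊕1⊕0⊕0⊕1⊕1⊕0⊕0⊕0⊕0 = 0
Syndrome s16…s1 = 00100 → error at position 4.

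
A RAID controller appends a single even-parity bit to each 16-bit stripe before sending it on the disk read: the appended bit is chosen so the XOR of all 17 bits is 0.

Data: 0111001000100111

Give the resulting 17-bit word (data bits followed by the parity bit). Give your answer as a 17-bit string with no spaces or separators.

XOR of the 16 data bits: 0⊕1⊕1⊕1⊕0⊕0⊕1⊕0⊕0⊕0⊕1⊕0⊕0⊕1⊕1⊕1 = 0
Parity bit = 0 (so all 17 bits XOR to 0).

01110010001001110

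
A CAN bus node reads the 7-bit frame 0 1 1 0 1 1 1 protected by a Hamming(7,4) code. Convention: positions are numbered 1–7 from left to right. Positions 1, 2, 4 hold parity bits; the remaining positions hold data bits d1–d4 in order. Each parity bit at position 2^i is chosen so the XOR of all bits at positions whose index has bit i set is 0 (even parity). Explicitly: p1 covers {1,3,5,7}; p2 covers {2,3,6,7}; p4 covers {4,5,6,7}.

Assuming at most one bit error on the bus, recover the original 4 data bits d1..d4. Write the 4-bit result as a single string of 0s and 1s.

s1 (pos 1,3,5,7): 0⊕1⊕1⊕1 = 1
s2 (pos 2,3,6,7): 1⊕1⊕1⊕1 = 0
s4 (pos 4,5,6,7): 0⊕1⊕1⊕1 = 1
Syndrome s4…s1 = 101 → error at position 5.
Flip position 5: 0110111 → 0110011
Read data bits from positions 3,5,6,7: 1011

1011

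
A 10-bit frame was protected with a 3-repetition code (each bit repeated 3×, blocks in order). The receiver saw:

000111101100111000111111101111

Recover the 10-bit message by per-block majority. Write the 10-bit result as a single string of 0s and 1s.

0110101111

Block 1 (000): 0 ones → 0
Block 2 (111): 3 ones → 1
Block 3 (101): 2 ones → 1
Block 4 (100): 1 one → 0
Block 5 (111): 3 ones → 1
Block 6 (000): 0 ones → 0
Block 7 (111): 3 ones → 1
Block 8 (111): 3 ones → 1
Block 9 (101): 2 ones → 1
Block 10 (111): 3 ones → 1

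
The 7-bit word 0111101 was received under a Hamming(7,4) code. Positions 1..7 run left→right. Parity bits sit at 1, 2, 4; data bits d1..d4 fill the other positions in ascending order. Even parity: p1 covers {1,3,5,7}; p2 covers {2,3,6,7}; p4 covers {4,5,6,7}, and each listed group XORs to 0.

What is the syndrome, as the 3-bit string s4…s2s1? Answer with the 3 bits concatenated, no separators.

111

s1 (pos 1,3,5,7): 0⊕1⊕1⊕1 = 1
s2 (pos 2,3,6,7): 1⊕1⊕0⊕1 = 1
s4 (pos 4,5,6,7): 1⊕1⊕0⊕1 = 1
Syndrome s4…s1 = 111 → error at position 7.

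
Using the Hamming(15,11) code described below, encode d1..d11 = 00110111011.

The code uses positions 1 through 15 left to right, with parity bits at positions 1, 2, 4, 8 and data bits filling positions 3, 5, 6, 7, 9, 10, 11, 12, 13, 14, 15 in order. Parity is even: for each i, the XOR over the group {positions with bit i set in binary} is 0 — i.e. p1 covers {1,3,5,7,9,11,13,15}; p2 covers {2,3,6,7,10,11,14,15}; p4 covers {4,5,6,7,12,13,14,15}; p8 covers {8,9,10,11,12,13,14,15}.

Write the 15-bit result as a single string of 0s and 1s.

Place data at non-parity positions: p1 p2 0 p4 0 1 1 p8 0 1 1 1 0 1 1
p1 (pos 1,3,5,7,9,11,13,15): XOR of data positions = 0⊕0⊕1⊕0⊕1⊕0⊕1 = 1
p2 (pos 2,3,6,7,10,11,14,15): XOR of data positions = 0⊕1⊕1⊕1⊕1⊕1⊕1 = 0
p4 (pos 4,5,6,7,12,13,14,15): XOR of data positions = 0⊕1⊕1⊕1⊕0⊕1⊕1 = 1
p8 (pos 8,9,10,11,12,13,14,15): XOR of data positions = 0⊕1⊕1⊕1⊕0⊕1⊕1 = 1
Codeword: 100101110111011

100101110111011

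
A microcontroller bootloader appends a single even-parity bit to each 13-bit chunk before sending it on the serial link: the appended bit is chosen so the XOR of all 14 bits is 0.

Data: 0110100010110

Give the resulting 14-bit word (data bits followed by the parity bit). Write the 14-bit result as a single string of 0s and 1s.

01101000101100

XOR of the 13 data bits: 0⊕1⊕1⊕0⊕1⊕0⊕0⊕0⊕1⊕0⊕1⊕1⊕0 = 0
Parity bit = 0 (so all 14 bits XOR to 0).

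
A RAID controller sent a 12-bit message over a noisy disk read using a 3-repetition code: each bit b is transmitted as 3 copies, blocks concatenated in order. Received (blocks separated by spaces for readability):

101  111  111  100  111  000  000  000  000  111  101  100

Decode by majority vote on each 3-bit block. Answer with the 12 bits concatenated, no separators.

111010000110

Block 1 (101): 2 ones → 1
Block 2 (111): 3 ones → 1
Block 3 (111): 3 ones → 1
Block 4 (100): 1 one → 0
Block 5 (111): 3 ones → 1
Block 6 (000): 0 ones → 0
Block 7 (000): 0 ones → 0
Block 8 (000): 0 ones → 0
Block 9 (000): 0 ones → 0
Block 10 (111): 3 ones → 1
Block 11 (101): 2 ones → 1
Block 12 (100): 1 one → 0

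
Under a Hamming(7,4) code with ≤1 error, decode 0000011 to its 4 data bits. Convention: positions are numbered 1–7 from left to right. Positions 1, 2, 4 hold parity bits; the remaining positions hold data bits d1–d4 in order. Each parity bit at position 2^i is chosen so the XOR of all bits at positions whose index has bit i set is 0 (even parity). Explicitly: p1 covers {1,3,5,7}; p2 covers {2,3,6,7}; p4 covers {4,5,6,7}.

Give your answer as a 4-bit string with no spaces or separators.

0011

s1 (pos 1,3,5,7): 0⊕0⊕0⊕1 = 1
s2 (pos 2,3,6,7): 0⊕0⊕1⊕1 = 0
s4 (pos 4,5,6,7): 0⊕0⊕1⊕1 = 0
Syndrome s4…s1 = 001 → error at position 1.
Flip position 1: 0000011 → 1000011
Read data bits from positions 3,5,6,7: 0011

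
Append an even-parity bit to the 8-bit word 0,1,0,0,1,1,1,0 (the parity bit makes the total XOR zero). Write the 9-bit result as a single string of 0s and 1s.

XOR of the 8 data bits: 0⊕1⊕0⊕0⊕1⊕1⊕1⊕0 = 0
Parity bit = 0 (so all 9 bits XOR to 0).

010011100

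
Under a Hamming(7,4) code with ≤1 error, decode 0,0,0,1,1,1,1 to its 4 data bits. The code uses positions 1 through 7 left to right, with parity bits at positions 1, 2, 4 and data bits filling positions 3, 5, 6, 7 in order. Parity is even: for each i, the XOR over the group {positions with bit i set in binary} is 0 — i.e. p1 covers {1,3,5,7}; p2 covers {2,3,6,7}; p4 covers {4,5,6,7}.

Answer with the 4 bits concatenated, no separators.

0111

s1 (pos 1,3,5,7): 0⊕0⊕1⊕1 = 0
s2 (pos 2,3,6,7): 0⊕0⊕1⊕1 = 0
s4 (pos 4,5,6,7): 1⊕1⊕1⊕1 = 0
Syndrome s4…s1 = 000 → no error.
Read data bits from positions 3,5,6,7: 0111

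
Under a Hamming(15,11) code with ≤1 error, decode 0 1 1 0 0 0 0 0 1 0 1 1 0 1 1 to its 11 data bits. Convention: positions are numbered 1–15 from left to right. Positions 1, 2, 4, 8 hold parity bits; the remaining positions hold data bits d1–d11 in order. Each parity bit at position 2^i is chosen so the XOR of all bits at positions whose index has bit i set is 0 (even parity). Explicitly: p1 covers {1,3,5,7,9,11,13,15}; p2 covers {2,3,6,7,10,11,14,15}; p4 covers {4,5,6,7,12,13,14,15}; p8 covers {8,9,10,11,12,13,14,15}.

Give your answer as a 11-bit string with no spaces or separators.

s1 (pos 1,3,5,7,9,11,13,15): 0⊕1⊕0⊕0⊕1⊕1⊕0⊕1 = 0
s2 (pos 2,3,6,7,10,11,14,15): 1⊕1⊕0⊕0⊕0⊕1⊕1⊕1 = 1
s4 (pos 4,5,6,7,12,13,14,15): 0⊕0⊕0⊕0⊕1⊕0⊕1⊕1 = 1
s8 (pos 8,9,10,11,12,13,14,15): 0⊕1⊕0⊕1⊕1⊕0⊕1⊕1 = 1
Syndrome s8…s1 = 1110 → error at position 14.
Flip position 14: 011000001011011 → 011000001011001
Read data bits from positions 3,5,6,7,9,10,11,12,13,14,15: 10001011001

10001011001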